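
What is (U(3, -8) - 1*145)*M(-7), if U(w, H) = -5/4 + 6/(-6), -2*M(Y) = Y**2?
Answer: 28861/8 ≈ 3607.6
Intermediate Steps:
M(Y) = -Y**2/2
U(w, H) = -9/4 (U(w, H) = -5*1/4 + 6*(-1/6) = -5/4 - 1 = -9/4)
(U(3, -8) - 1*145)*M(-7) = (-9/4 - 1*145)*(-1/2*(-7)**2) = (-9/4 - 145)*(-1/2*49) = -589/4*(-49/2) = 28861/8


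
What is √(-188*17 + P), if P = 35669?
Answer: √32473 ≈ 180.20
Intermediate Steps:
√(-188*17 + P) = √(-188*17 + 35669) = √(-3196 + 35669) = √32473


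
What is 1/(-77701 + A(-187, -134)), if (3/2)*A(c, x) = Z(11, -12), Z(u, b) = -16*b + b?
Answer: -1/77581 ≈ -1.2890e-5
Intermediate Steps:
Z(u, b) = -15*b
A(c, x) = 120 (A(c, x) = 2*(-15*(-12))/3 = (2/3)*180 = 120)
1/(-77701 + A(-187, -134)) = 1/(-77701 + 120) = 1/(-77581) = -1/77581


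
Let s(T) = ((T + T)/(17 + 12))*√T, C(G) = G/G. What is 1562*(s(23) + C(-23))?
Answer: 1562 + 71852*√23/29 ≈ 13444.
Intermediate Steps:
C(G) = 1
s(T) = 2*T^(3/2)/29 (s(T) = ((2*T)/29)*√T = ((2*T)*(1/29))*√T = (2*T/29)*√T = 2*T^(3/2)/29)
1562*(s(23) + C(-23)) = 1562*(2*23^(3/2)/29 + 1) = 1562*(2*(23*√23)/29 + 1) = 1562*(46*√23/29 + 1) = 1562*(1 + 46*√23/29) = 1562 + 71852*√23/29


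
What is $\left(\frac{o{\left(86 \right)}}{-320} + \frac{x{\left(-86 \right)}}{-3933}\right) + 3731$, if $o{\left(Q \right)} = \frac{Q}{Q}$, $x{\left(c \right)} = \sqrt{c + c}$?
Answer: $\frac{1193919}{320} - \frac{2 i \sqrt{43}}{3933} \approx 3731.0 - 0.0033346 i$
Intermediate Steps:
$x{\left(c \right)} = \sqrt{2} \sqrt{c}$ ($x{\left(c \right)} = \sqrt{2 c} = \sqrt{2} \sqrt{c}$)
$o{\left(Q \right)} = 1$
$\left(\frac{o{\left(86 \right)}}{-320} + \frac{x{\left(-86 \right)}}{-3933}\right) + 3731 = \left(1 \frac{1}{-320} + \frac{\sqrt{2} \sqrt{-86}}{-3933}\right) + 3731 = \left(1 \left(- \frac{1}{320}\right) + \sqrt{2} i \sqrt{86} \left(- \frac{1}{3933}\right)\right) + 3731 = \left(- \frac{1}{320} + 2 i \sqrt{43} \left(- \frac{1}{3933}\right)\right) + 3731 = \left(- \frac{1}{320} - \frac{2 i \sqrt{43}}{3933}\right) + 3731 = \frac{1193919}{320} - \frac{2 i \sqrt{43}}{3933}$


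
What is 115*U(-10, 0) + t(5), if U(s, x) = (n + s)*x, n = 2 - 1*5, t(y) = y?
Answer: 5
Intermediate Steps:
n = -3 (n = 2 - 5 = -3)
U(s, x) = x*(-3 + s) (U(s, x) = (-3 + s)*x = x*(-3 + s))
115*U(-10, 0) + t(5) = 115*(0*(-3 - 10)) + 5 = 115*(0*(-13)) + 5 = 115*0 + 5 = 0 + 5 = 5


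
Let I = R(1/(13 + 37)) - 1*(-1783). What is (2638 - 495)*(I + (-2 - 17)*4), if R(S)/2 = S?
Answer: 91454668/25 ≈ 3.6582e+6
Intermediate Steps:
R(S) = 2*S
I = 44576/25 (I = 2/(13 + 37) - 1*(-1783) = 2/50 + 1783 = 2*(1/50) + 1783 = 1/25 + 1783 = 44576/25 ≈ 1783.0)
(2638 - 495)*(I + (-2 - 17)*4) = (2638 - 495)*(44576/25 + (-2 - 17)*4) = 2143*(44576/25 - 19*4) = 2143*(44576/25 - 76) = 2143*(42676/25) = 91454668/25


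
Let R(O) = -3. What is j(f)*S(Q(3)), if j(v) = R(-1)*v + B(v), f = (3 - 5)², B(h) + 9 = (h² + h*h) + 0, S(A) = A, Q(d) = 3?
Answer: 33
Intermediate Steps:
B(h) = -9 + 2*h² (B(h) = -9 + ((h² + h*h) + 0) = -9 + ((h² + h²) + 0) = -9 + (2*h² + 0) = -9 + 2*h²)
f = 4 (f = (-2)² = 4)
j(v) = -9 - 3*v + 2*v² (j(v) = -3*v + (-9 + 2*v²) = -9 - 3*v + 2*v²)
j(f)*S(Q(3)) = (-9 - 3*4 + 2*4²)*3 = (-9 - 12 + 2*16)*3 = (-9 - 12 + 32)*3 = 11*3 = 33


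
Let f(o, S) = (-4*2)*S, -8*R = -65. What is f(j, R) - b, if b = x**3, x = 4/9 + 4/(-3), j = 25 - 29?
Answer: -46873/729 ≈ -64.298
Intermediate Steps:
j = -4
R = 65/8 (R = -1/8*(-65) = 65/8 ≈ 8.1250)
x = -8/9 (x = 4*(1/9) + 4*(-1/3) = 4/9 - 4/3 = -8/9 ≈ -0.88889)
b = -512/729 (b = (-8/9)**3 = -512/729 ≈ -0.70233)
f(o, S) = -8*S
f(j, R) - b = -8*65/8 - 1*(-512/729) = -65 + 512/729 = -46873/729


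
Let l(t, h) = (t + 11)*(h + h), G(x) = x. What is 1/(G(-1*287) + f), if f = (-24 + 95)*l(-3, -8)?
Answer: -1/9375 ≈ -0.00010667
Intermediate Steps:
l(t, h) = 2*h*(11 + t) (l(t, h) = (11 + t)*(2*h) = 2*h*(11 + t))
f = -9088 (f = (-24 + 95)*(2*(-8)*(11 - 3)) = 71*(2*(-8)*8) = 71*(-128) = -9088)
1/(G(-1*287) + f) = 1/(-1*287 - 9088) = 1/(-287 - 9088) = 1/(-9375) = -1/9375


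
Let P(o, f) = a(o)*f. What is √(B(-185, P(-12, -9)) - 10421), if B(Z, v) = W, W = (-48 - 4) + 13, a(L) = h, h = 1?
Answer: 2*I*√2615 ≈ 102.27*I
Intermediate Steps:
a(L) = 1
W = -39 (W = -52 + 13 = -39)
P(o, f) = f (P(o, f) = 1*f = f)
B(Z, v) = -39
√(B(-185, P(-12, -9)) - 10421) = √(-39 - 10421) = √(-10460) = 2*I*√2615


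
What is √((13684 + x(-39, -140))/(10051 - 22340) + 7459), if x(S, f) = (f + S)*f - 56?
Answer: √1125979170307/12289 ≈ 86.347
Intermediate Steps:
x(S, f) = -56 + f*(S + f) (x(S, f) = (S + f)*f - 56 = f*(S + f) - 56 = -56 + f*(S + f))
√((13684 + x(-39, -140))/(10051 - 22340) + 7459) = √((13684 + (-56 + (-140)² - 39*(-140)))/(10051 - 22340) + 7459) = √((13684 + (-56 + 19600 + 5460))/(-12289) + 7459) = √((13684 + 25004)*(-1/12289) + 7459) = √(38688*(-1/12289) + 7459) = √(-38688/12289 + 7459) = √(91624963/12289) = √1125979170307/12289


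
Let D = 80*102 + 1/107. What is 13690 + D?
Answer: 2337951/107 ≈ 21850.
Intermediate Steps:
D = 873121/107 (D = 8160 + 1/107 = 873121/107 ≈ 8160.0)
13690 + D = 13690 + 873121/107 = 2337951/107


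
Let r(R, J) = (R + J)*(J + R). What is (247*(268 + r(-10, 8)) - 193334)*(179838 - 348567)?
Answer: 21285163350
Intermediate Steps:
r(R, J) = (J + R)² (r(R, J) = (J + R)*(J + R) = (J + R)²)
(247*(268 + r(-10, 8)) - 193334)*(179838 - 348567) = (247*(268 + (8 - 10)²) - 193334)*(179838 - 348567) = (247*(268 + (-2)²) - 193334)*(-168729) = (247*(268 + 4) - 193334)*(-168729) = (247*272 - 193334)*(-168729) = (67184 - 193334)*(-168729) = -126150*(-168729) = 21285163350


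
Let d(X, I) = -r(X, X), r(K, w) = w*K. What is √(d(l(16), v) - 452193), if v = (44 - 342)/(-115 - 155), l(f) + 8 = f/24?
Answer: I*√4070221/3 ≈ 672.49*I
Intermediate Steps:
l(f) = -8 + f/24
r(K, w) = K*w
v = 149/135 (v = -298/(-270) = -298*(-1/270) = 149/135 ≈ 1.1037)
d(X, I) = -X² (d(X, I) = -X*X = -X²)
√(d(l(16), v) - 452193) = √(-(-8 + (1/24)*16)² - 452193) = √(-(-8 + ⅔)² - 452193) = √(-(-22/3)² - 452193) = √(-1*484/9 - 452193) = √(-484/9 - 452193) = √(-4070221/9) = I*√4070221/3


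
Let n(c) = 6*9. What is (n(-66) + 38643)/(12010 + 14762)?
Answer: 12899/8924 ≈ 1.4454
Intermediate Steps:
n(c) = 54
(n(-66) + 38643)/(12010 + 14762) = (54 + 38643)/(12010 + 14762) = 38697/26772 = 38697*(1/26772) = 12899/8924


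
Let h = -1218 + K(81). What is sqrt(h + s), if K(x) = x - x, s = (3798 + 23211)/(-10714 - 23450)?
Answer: I*sqrt(4390576021)/1898 ≈ 34.911*I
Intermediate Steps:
s = -3001/3796 (s = 27009/(-34164) = 27009*(-1/34164) = -3001/3796 ≈ -0.79057)
K(x) = 0
h = -1218 (h = -1218 + 0 = -1218)
sqrt(h + s) = sqrt(-1218 - 3001/3796) = sqrt(-4626529/3796) = I*sqrt(4390576021)/1898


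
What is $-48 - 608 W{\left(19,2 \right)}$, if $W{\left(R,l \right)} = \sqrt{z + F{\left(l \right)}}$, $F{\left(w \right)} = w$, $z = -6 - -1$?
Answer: $-48 - 608 i \sqrt{3} \approx -48.0 - 1053.1 i$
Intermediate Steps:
$z = -5$ ($z = -6 + 1 = -5$)
$W{\left(R,l \right)} = \sqrt{-5 + l}$
$-48 - 608 W{\left(19,2 \right)} = -48 - 608 \sqrt{-5 + 2} = -48 - 608 \sqrt{-3} = -48 - 608 i \sqrt{3}$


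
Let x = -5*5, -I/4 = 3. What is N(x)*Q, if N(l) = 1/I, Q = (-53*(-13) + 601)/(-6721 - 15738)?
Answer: 215/44918 ≈ 0.0047865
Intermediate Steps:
I = -12 (I = -4*3 = -12)
x = -25
Q = -1290/22459 (Q = (689 + 601)/(-22459) = 1290*(-1/22459) = -1290/22459 ≈ -0.057438)
N(l) = -1/12 (N(l) = 1/(-12) = -1/12)
N(x)*Q = -1/12*(-1290/22459) = 215/44918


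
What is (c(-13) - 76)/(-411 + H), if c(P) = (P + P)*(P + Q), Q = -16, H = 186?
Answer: -226/75 ≈ -3.0133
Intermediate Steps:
c(P) = 2*P*(-16 + P) (c(P) = (P + P)*(P - 16) = (2*P)*(-16 + P) = 2*P*(-16 + P))
(c(-13) - 76)/(-411 + H) = (2*(-13)*(-16 - 13) - 76)/(-411 + 186) = (2*(-13)*(-29) - 76)/(-225) = (754 - 76)*(-1/225) = 678*(-1/225) = -226/75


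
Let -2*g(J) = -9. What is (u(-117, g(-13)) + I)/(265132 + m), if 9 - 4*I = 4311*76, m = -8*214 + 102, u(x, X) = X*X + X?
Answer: -40941/131761 ≈ -0.31072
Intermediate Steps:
g(J) = 9/2 (g(J) = -½*(-9) = 9/2)
u(x, X) = X + X² (u(x, X) = X² + X = X + X²)
m = -1610 (m = -1712 + 102 = -1610)
I = -327627/4 (I = 9/4 - 4311*76/4 = 9/4 - ¼*327636 = 9/4 - 81909 = -327627/4 ≈ -81907.)
(u(-117, g(-13)) + I)/(265132 + m) = (9*(1 + 9/2)/2 - 327627/4)/(265132 - 1610) = ((9/2)*(11/2) - 327627/4)/263522 = (99/4 - 327627/4)*(1/263522) = -81882*1/263522 = -40941/131761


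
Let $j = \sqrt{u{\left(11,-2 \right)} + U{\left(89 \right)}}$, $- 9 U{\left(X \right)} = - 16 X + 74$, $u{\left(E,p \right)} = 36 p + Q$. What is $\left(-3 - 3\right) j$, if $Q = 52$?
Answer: $- 6 \sqrt{130} \approx -68.411$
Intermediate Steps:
$u{\left(E,p \right)} = 52 + 36 p$ ($u{\left(E,p \right)} = 36 p + 52 = 52 + 36 p$)
$U{\left(X \right)} = - \frac{74}{9} + \frac{16 X}{9}$ ($U{\left(X \right)} = - \frac{- 16 X + 74}{9} = - \frac{74 - 16 X}{9} = - \frac{74}{9} + \frac{16 X}{9}$)
$j = \sqrt{130}$ ($j = \sqrt{\left(52 + 36 \left(-2\right)\right) + \left(- \frac{74}{9} + \frac{16}{9} \cdot 89\right)} = \sqrt{\left(52 - 72\right) + \left(- \frac{74}{9} + \frac{1424}{9}\right)} = \sqrt{-20 + 150} = \sqrt{130} \approx 11.402$)
$\left(-3 - 3\right) j = \left(-3 - 3\right) \sqrt{130} = - 6 \sqrt{130}$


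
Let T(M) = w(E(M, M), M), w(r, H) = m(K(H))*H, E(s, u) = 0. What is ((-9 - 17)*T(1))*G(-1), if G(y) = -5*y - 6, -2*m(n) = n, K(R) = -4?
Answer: 52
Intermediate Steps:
m(n) = -n/2
w(r, H) = 2*H (w(r, H) = (-½*(-4))*H = 2*H)
T(M) = 2*M
G(y) = -6 - 5*y
((-9 - 17)*T(1))*G(-1) = ((-9 - 17)*(2*1))*(-6 - 5*(-1)) = (-26*2)*(-6 + 5) = -52*(-1) = 52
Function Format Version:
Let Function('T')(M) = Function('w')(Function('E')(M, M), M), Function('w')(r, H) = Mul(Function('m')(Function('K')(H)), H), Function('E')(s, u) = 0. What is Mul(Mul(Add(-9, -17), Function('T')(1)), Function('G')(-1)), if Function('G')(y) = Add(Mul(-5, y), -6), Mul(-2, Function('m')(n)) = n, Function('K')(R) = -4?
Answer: 52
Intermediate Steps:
Function('m')(n) = Mul(Rational(-1, 2), n)
Function('w')(r, H) = Mul(2, H) (Function('w')(r, H) = Mul(Mul(Rational(-1, 2), -4), H) = Mul(2, H))
Function('T')(M) = Mul(2, M)
Function('G')(y) = Add(-6, Mul(-5, y))
Mul(Mul(Add(-9, -17), Function('T')(1)), Function('G')(-1)) = Mul(Mul(Add(-9, -17), Mul(2, 1)), Add(-6, Mul(-5, -1))) = Mul(Mul(-26, 2), Add(-6, 5)) = Mul(-52, -1) = 52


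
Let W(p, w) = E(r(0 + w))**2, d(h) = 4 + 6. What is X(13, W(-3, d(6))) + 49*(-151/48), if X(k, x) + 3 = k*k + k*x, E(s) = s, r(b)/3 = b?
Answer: 562169/48 ≈ 11712.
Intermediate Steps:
r(b) = 3*b
d(h) = 10
W(p, w) = 9*w**2 (W(p, w) = (3*(0 + w))**2 = (3*w)**2 = 9*w**2)
X(k, x) = -3 + k**2 + k*x (X(k, x) = -3 + (k*k + k*x) = -3 + (k**2 + k*x) = -3 + k**2 + k*x)
X(13, W(-3, d(6))) + 49*(-151/48) = (-3 + 13**2 + 13*(9*10**2)) + 49*(-151/48) = (-3 + 169 + 13*(9*100)) + 49*(-151*1/48) = (-3 + 169 + 13*900) + 49*(-151/48) = (-3 + 169 + 11700) - 7399/48 = 11866 - 7399/48 = 562169/48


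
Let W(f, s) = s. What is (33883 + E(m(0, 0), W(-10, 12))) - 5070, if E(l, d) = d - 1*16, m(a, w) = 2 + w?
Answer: 28809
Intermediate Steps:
E(l, d) = -16 + d (E(l, d) = d - 16 = -16 + d)
(33883 + E(m(0, 0), W(-10, 12))) - 5070 = (33883 + (-16 + 12)) - 5070 = (33883 - 4) - 5070 = 33879 - 5070 = 28809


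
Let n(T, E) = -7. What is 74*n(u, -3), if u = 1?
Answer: -518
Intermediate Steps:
74*n(u, -3) = 74*(-7) = -518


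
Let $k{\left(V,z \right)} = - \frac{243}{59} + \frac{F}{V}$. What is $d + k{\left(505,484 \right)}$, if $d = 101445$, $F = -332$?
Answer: $\frac{3022411472}{29795} \approx 1.0144 \cdot 10^{5}$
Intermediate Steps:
$k{\left(V,z \right)} = - \frac{243}{59} - \frac{332}{V}$
$d + k{\left(505,484 \right)} = 101445 - \left(\frac{243}{59} + \frac{332}{505}\right) = 101445 - \frac{142303}{29795} = \frac{3022411472}{29795}$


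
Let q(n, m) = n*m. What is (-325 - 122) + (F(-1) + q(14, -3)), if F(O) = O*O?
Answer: -488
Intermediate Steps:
F(O) = O²
q(n, m) = m*n
(-325 - 122) + (F(-1) + q(14, -3)) = (-325 - 122) + ((-1)² - 3*14) = -447 + (1 - 42) = -447 - 41 = -488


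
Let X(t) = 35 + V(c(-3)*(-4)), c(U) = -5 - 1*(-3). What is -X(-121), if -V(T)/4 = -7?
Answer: -63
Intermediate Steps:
c(U) = -2 (c(U) = -5 + 3 = -2)
V(T) = 28 (V(T) = -4*(-7) = 28)
X(t) = 63 (X(t) = 35 + 28 = 63)
-X(-121) = -1*63 = -63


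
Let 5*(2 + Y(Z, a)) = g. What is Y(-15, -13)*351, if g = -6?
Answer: -5616/5 ≈ -1123.2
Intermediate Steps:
Y(Z, a) = -16/5 (Y(Z, a) = -2 + (⅕)*(-6) = -2 - 6/5 = -16/5)
Y(-15, -13)*351 = -16/5*351 = -5616/5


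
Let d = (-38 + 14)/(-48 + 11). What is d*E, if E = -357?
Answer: -8568/37 ≈ -231.57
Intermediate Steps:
d = 24/37 (d = -24/(-37) = -24*(-1/37) = 24/37 ≈ 0.64865)
d*E = (24/37)*(-357) = -8568/37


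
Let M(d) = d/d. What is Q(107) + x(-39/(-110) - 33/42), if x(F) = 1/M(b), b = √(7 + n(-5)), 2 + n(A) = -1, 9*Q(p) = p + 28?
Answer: 16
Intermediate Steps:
Q(p) = 28/9 + p/9 (Q(p) = (p + 28)/9 = (28 + p)/9 = 28/9 + p/9)
n(A) = -3 (n(A) = -2 - 1 = -3)
b = 2 (b = √(7 - 3) = √4 = 2)
M(d) = 1
x(F) = 1 (x(F) = 1/1 = 1)
Q(107) + x(-39/(-110) - 33/42) = (28/9 + (⅑)*107) + 1 = (28/9 + 107/9) + 1 = 15 + 1 = 16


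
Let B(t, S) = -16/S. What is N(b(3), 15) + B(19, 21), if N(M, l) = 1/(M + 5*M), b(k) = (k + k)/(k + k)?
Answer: -25/42 ≈ -0.59524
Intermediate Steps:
b(k) = 1 (b(k) = (2*k)/((2*k)) = (2*k)*(1/(2*k)) = 1)
N(M, l) = 1/(6*M)
N(b(3), 15) + B(19, 21) = (1/6)/1 - 16/21 = (1/6)*1 - 16*1/21 = 1/6 - 16/21 = -25/42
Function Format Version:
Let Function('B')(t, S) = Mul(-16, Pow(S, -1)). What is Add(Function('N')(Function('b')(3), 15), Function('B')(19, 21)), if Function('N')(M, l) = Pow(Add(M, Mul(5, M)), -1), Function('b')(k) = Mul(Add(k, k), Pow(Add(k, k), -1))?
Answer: Rational(-25, 42) ≈ -0.59524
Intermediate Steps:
Function('b')(k) = 1 (Function('b')(k) = Mul(Mul(2, k), Pow(Mul(2, k), -1)) = Mul(Mul(2, k), Mul(Rational(1, 2), Pow(k, -1))) = 1)
Function('N')(M, l) = Mul(Rational(1, 6), Pow(M, -1)) (Function('N')(M, l) = Pow(Mul(6, M), -1) = Mul(Rational(1, 6), Pow(M, -1)))
Add(Function('N')(Function('b')(3), 15), Function('B')(19, 21)) = Add(Mul(Rational(1, 6), Pow(1, -1)), Mul(-16, Pow(21, -1))) = Add(Mul(Rational(1, 6), 1), Mul(-16, Rational(1, 21))) = Add(Rational(1, 6), Rational(-16, 21)) = Rational(-25, 42)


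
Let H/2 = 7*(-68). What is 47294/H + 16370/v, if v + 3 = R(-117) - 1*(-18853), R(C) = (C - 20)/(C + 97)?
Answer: -515430367/10559836 ≈ -48.810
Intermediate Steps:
R(C) = (-20 + C)/(97 + C)
H = -952 (H = 2*(7*(-68)) = 2*(-476) = -952)
v = 377137/20 (v = -3 + ((-20 - 117)/(97 - 117) - 1*(-18853)) = -3 + (-137/(-20) + 18853) = -3 + (-1/20*(-137) + 18853) = -3 + (137/20 + 18853) = -3 + 377197/20 = 377137/20 ≈ 18857.)
47294/H + 16370/v = 47294/(-952) + 16370/(377137/20) = 47294*(-1/952) + 16370*(20/377137) = -1391/28 + 327400/377137 = -515430367/10559836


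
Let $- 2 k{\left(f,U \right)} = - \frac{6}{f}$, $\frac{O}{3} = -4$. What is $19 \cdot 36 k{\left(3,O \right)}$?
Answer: $684$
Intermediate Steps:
$O = -12$ ($O = 3 \left(-4\right) = -12$)
$k{\left(f,U \right)} = \frac{3}{f}$ ($k{\left(f,U \right)} = - \frac{\left(-6\right) \frac{1}{f}}{2} = \frac{3}{f}$)
$19 \cdot 36 k{\left(3,O \right)} = 19 \cdot 36 \cdot \frac{3}{3} = 684 \cdot 3 \cdot \frac{1}{3} = 684 \cdot 1 = 684$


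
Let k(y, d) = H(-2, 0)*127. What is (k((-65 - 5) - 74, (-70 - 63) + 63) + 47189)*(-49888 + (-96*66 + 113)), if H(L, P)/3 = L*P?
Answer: -2647821979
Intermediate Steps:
H(L, P) = 3*L*P (H(L, P) = 3*(L*P) = 3*L*P)
k(y, d) = 0 (k(y, d) = (3*(-2)*0)*127 = 0*127 = 0)
(k((-65 - 5) - 74, (-70 - 63) + 63) + 47189)*(-49888 + (-96*66 + 113)) = (0 + 47189)*(-49888 + (-96*66 + 113)) = 47189*(-49888 + (-6336 + 113)) = 47189*(-49888 - 6223) = 47189*(-56111) = -2647821979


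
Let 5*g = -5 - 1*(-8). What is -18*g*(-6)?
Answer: 324/5 ≈ 64.800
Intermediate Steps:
g = 3/5 (g = (-5 - 1*(-8))/5 = (-5 + 8)/5 = (1/5)*3 = 3/5 ≈ 0.60000)
-18*g*(-6) = -18*3/5*(-6) = -54/5*(-6) = 324/5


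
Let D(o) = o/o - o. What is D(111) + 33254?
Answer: 33144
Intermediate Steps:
D(o) = 1 - o
D(111) + 33254 = (1 - 1*111) + 33254 = (1 - 111) + 33254 = -110 + 33254 = 33144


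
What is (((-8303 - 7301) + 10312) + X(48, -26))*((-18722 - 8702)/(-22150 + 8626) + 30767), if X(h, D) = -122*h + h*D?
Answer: -429852302956/1127 ≈ -3.8141e+8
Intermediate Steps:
X(h, D) = -122*h + D*h
(((-8303 - 7301) + 10312) + X(48, -26))*((-18722 - 8702)/(-22150 + 8626) + 30767) = (((-8303 - 7301) + 10312) + 48*(-122 - 26))*((-18722 - 8702)/(-22150 + 8626) + 30767) = ((-15604 + 10312) + 48*(-148))*(-27424/(-13524) + 30767) = (-5292 - 7104)*(-27424*(-1/13524) + 30767) = -12396*(6856/3381 + 30767) = -12396*104030083/3381 = -429852302956/1127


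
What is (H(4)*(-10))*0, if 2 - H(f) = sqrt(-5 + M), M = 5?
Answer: 0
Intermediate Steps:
H(f) = 2 (H(f) = 2 - sqrt(-5 + 5) = 2 - sqrt(0) = 2 - 1*0 = 2 + 0 = 2)
(H(4)*(-10))*0 = (2*(-10))*0 = -20*0 = 0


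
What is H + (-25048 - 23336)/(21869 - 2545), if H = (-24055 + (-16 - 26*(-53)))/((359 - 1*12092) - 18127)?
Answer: -251556677/144253660 ≈ -1.7438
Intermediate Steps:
H = 22693/29860 (H = (-24055 + (-16 + 1378))/((359 - 12092) - 18127) = (-24055 + 1362)/(-11733 - 18127) = -22693/(-29860) = -22693*(-1/29860) = 22693/29860 ≈ 0.75998)
H + (-25048 - 23336)/(21869 - 2545) = 22693/29860 + (-25048 - 23336)/(21869 - 2545) = 22693/29860 - 48384/19324 = 22693/29860 - 48384*1/19324 = 22693/29860 - 12096/4831 = -251556677/144253660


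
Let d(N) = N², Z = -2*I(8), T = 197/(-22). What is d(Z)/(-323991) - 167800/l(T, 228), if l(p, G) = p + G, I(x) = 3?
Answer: -132893927676/173479181 ≈ -766.05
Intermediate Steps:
T = -197/22 (T = 197*(-1/22) = -197/22 ≈ -8.9545)
l(p, G) = G + p
Z = -6 (Z = -2*3 = -6)
d(Z)/(-323991) - 167800/l(T, 228) = (-6)²/(-323991) - 167800/(228 - 197/22) = 36*(-1/323991) - 167800/4819/22 = -4/35999 - 167800*22/4819 = -4/35999 - 3691600/4819 = -132893927676/173479181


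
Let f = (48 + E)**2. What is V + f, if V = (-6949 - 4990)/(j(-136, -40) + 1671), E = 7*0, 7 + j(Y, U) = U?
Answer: 3729757/1624 ≈ 2296.6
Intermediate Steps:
j(Y, U) = -7 + U
E = 0
f = 2304 (f = (48 + 0)**2 = 48**2 = 2304)
V = -11939/1624 (V = (-6949 - 4990)/((-7 - 40) + 1671) = -11939/(-47 + 1671) = -11939/1624 ≈ -7.3516)
V + f = -11939/1624 + 2304 = 3729757/1624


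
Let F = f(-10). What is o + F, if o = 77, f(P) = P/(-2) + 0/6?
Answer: 82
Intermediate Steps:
f(P) = -P/2 (f(P) = P*(-½) + 0*(⅙) = -P/2 + 0 = -P/2)
F = 5 (F = -½*(-10) = 5)
o + F = 77 + 5 = 82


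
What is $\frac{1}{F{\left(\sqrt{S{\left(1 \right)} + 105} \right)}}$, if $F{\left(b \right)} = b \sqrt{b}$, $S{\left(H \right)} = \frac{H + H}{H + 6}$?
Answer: $\frac{7^{\frac{3}{4}} \sqrt[4]{737}}{737} \approx 0.030424$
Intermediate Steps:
$S{\left(H \right)} = \frac{2 H}{6 + H}$
$F{\left(b \right)} = b^{\frac{3}{2}}$
$\frac{1}{F{\left(\sqrt{S{\left(1 \right)} + 105} \right)}} = \frac{1}{\left(\sqrt{2 \cdot 1 \frac{1}{6 + 1} + 105}\right)^{\frac{3}{2}}} = \frac{1}{\left(\sqrt{2 \cdot 1 \cdot \frac{1}{7} + 105}\right)^{\frac{3}{2}}} = \frac{1}{\left(\sqrt{\frac{2}{7} + 105}\right)^{\frac{3}{2}}} = \frac{1}{\left(\sqrt{\frac{737}{7}}\right)^{\frac{3}{2}}} = \frac{1}{\left(\frac{\sqrt{5159}}{7}\right)^{\frac{3}{2}}} = \frac{1}{\frac{1}{7} \sqrt[4]{7} \cdot 737^{\frac{3}{4}}} = \frac{7^{\frac{3}{4}} \sqrt[4]{737}}{737}$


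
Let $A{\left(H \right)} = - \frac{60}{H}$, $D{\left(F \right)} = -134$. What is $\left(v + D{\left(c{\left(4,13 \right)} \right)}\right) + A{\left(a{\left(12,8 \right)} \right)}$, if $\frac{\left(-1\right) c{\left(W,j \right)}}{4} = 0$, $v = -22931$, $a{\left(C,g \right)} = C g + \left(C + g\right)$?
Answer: $- \frac{668900}{29} \approx -23066.0$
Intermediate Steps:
$a{\left(C,g \right)} = C + g + C g$
$c{\left(W,j \right)} = 0$ ($c{\left(W,j \right)} = \left(-4\right) 0 = 0$)
$\left(v + D{\left(c{\left(4,13 \right)} \right)}\right) + A{\left(a{\left(12,8 \right)} \right)} = \left(-22931 - 134\right) - \frac{60}{12 + 8 + 12 \cdot 8} = -23065 - \frac{60}{12 + 8 + 96} = -23065 - \frac{60}{116} = -23065 - \frac{15}{29} = - \frac{668900}{29}$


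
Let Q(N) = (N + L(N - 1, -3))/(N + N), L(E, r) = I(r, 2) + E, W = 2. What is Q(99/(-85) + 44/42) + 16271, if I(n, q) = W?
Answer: 6799911/418 ≈ 16268.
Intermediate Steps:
I(n, q) = 2
L(E, r) = 2 + E
Q(N) = (1 + 2*N)/(2*N) (Q(N) = (N + (2 + (N - 1)))/(N + N) = (N + (2 + (-1 + N)))/((2*N)) = (N + (1 + N))*(1/(2*N)) = (1 + 2*N)*(1/(2*N)) = (1 + 2*N)/(2*N))
Q(99/(-85) + 44/42) + 16271 = (½ + (99/(-85) + 44/42))/(99/(-85) + 44/42) + 16271 = (½ + (99*(-1/85) + 44*(1/42)))/(99*(-1/85) + 44*(1/42)) + 16271 = (½ + (-99/85 + 22/21))/(-99/85 + 22/21) + 16271 = (½ - 209/1785)/(-209/1785) + 16271 = -1785/209*1367/3570 + 16271 = -1367/418 + 16271 = 6799911/418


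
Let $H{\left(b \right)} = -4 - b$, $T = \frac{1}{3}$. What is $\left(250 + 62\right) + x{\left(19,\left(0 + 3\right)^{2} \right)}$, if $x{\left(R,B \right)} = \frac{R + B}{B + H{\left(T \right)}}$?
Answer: $318$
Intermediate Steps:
$T = \frac{1}{3} \approx 0.33333$
$x{\left(R,B \right)} = \frac{B + R}{- \frac{13}{3} + B}$ ($x{\left(R,B \right)} = \frac{R + B}{B - \frac{13}{3}} = \frac{B + R}{B - \frac{13}{3}} = \frac{B + R}{- \frac{13}{3} + B}$)
$\left(250 + 62\right) + x{\left(19,\left(0 + 3\right)^{2} \right)} = \left(250 + 62\right) + \frac{3 \left(\left(0 + 3\right)^{2} + 19\right)}{-13 + 3 \left(0 + 3\right)^{2}} = 312 + \frac{3 \left(3^{2} + 19\right)}{-13 + 3 \cdot 3^{2}} = 312 + \frac{3 \left(9 + 19\right)}{-13 + 3 \cdot 9} = 312 + 3 \frac{1}{-13 + 27} \cdot 28 = 312 + 3 \cdot \frac{1}{14} \cdot 28 = 312 + 6 = 318$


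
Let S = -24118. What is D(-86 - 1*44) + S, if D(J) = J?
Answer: -24248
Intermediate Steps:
D(-86 - 1*44) + S = (-86 - 1*44) - 24118 = (-86 - 44) - 24118 = -130 - 24118 = -24248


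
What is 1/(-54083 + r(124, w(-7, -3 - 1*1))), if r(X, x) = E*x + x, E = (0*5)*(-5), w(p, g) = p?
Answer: -1/54090 ≈ -1.8488e-5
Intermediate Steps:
E = 0 (E = 0*(-5) = 0)
r(X, x) = x (r(X, x) = 0*x + x = 0 + x = x)
1/(-54083 + r(124, w(-7, -3 - 1*1))) = 1/(-54083 - 7) = 1/(-54090) = -1/54090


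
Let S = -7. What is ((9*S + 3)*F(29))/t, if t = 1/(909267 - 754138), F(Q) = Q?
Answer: -269924460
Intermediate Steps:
t = 1/155129 ≈ 6.4463e-6
((9*S + 3)*F(29))/t = ((9*(-7) + 3)*29)/(1/155129) = ((-63 + 3)*29)*155129 = -60*29*155129 = -1740*155129 = -269924460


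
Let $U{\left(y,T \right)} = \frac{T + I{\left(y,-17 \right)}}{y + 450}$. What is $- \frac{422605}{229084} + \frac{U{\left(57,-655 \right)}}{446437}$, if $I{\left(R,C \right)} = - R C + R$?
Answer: $- \frac{95653834761031}{51851687869956} \approx -1.8448$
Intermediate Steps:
$I{\left(R,C \right)} = R - C R$ ($I{\left(R,C \right)} = - C R + R = R - C R$)
$U{\left(y,T \right)} = \frac{T + 18 y}{450 + y}$ ($U{\left(y,T \right)} = \frac{T + y \left(1 - -17\right)}{y + 450} = \frac{T + y \left(1 + 17\right)}{450 + y} = \frac{T + y 18}{450 + y} = \frac{T + 18 y}{450 + y}$)
$- \frac{422605}{229084} + \frac{U{\left(57,-655 \right)}}{446437} = - \frac{422605}{229084} + \frac{\frac{1}{450 + 57} \left(-655 + 18 \cdot 57\right)}{446437} = \left(-422605\right) \frac{1}{229084} + \frac{-655 + 1026}{507} \cdot \frac{1}{446437} = - \frac{422605}{229084} + \frac{1}{507} \cdot 371 \cdot \frac{1}{446437} = - \frac{422605}{229084} + \frac{371}{507} \cdot \frac{1}{446437} = - \frac{422605}{229084} + \frac{371}{226343559} = - \frac{95653834761031}{51851687869956}$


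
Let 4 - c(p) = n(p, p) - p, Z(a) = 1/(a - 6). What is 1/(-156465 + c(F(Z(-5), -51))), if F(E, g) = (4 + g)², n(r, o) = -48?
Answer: -1/154204 ≈ -6.4849e-6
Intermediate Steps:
Z(a) = 1/(-6 + a)
c(p) = 52 + p (c(p) = 4 - (-48 - p) = 4 + (48 + p) = 52 + p)
1/(-156465 + c(F(Z(-5), -51))) = 1/(-156465 + (52 + (4 - 51)²)) = 1/(-156465 + (52 + (-47)²)) = 1/(-156465 + (52 + 2209)) = 1/(-156465 + 2261) = 1/(-154204) = -1/154204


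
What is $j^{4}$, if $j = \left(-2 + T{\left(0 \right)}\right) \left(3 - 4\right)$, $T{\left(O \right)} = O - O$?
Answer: $16$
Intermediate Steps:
$T{\left(O \right)} = 0$
$j = 2$ ($j = \left(-2 + 0\right) \left(3 - 4\right) = \left(-2\right) \left(-1\right) = 2$)
$j^{4} = 2^{4} = 16$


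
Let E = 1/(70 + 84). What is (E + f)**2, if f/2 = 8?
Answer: 6076225/23716 ≈ 256.21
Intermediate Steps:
f = 16 (f = 2*8 = 16)
E = 1/154 ≈ 0.0064935
(E + f)**2 = (1/154 + 16)**2 = (2465/154)**2 = 6076225/23716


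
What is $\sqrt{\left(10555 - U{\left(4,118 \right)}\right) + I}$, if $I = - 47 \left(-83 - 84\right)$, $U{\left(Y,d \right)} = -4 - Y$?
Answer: $2 \sqrt{4603} \approx 135.69$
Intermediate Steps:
$I = 7849$ ($I = \left(-47\right) \left(-167\right) = 7849$)
$\sqrt{\left(10555 - U{\left(4,118 \right)}\right) + I} = \sqrt{\left(10555 - \left(-4 - 4\right)\right) + 7849} = \sqrt{\left(10555 - -8\right) + 7849} = \sqrt{\left(10555 + 8\right) + 7849} = \sqrt{10563 + 7849} = \sqrt{18412} = 2 \sqrt{4603}$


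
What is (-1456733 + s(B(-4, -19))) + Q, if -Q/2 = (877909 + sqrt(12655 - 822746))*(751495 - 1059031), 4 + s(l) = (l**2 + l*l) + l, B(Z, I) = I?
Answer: 539975788414 + 615072*I*sqrt(810091) ≈ 5.3998e+11 + 5.536e+8*I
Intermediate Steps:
s(l) = -4 + l + 2*l**2 (s(l) = -4 + ((l**2 + l*l) + l) = -4 + ((l**2 + l**2) + l) = -4 + (2*l**2 + l) = -4 + (l + 2*l**2) = -4 + l + 2*l**2)
Q = 539977244448 + 615072*I*sqrt(810091) (Q = -2*(877909 + sqrt(12655 - 822746))*(751495 - 1059031) = -2*(877909 + sqrt(-810091))*(-307536) = -2*(877909 + I*sqrt(810091))*(-307536) = -2*(-269988622224 - 307536*I*sqrt(810091)) = 539977244448 + 615072*I*sqrt(810091) ≈ 5.3998e+11 + 5.536e+8*I)
(-1456733 + s(B(-4, -19))) + Q = (-1456733 + (-4 - 19 + 2*(-19)**2)) + (539977244448 + 615072*I*sqrt(810091)) = (-1456733 + (-4 - 19 + 2*361)) + (539977244448 + 615072*I*sqrt(810091)) = (-1456733 + (-4 - 19 + 722)) + (539977244448 + 615072*I*sqrt(810091)) = (-1456733 + 699) + (539977244448 + 615072*I*sqrt(810091)) = -1456034 + (539977244448 + 615072*I*sqrt(810091)) = 539975788414 + 615072*I*sqrt(810091)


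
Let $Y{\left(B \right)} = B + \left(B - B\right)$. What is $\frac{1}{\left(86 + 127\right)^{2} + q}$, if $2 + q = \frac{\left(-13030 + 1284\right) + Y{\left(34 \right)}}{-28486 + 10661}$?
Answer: $\frac{17825}{808678487} \approx 2.2042 \cdot 10^{-5}$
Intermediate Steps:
$Y{\left(B \right)} = B$ ($Y{\left(B \right)} = B + 0 = B$)
$q = - \frac{23938}{17825}$ ($q = -2 + \frac{\left(-13030 + 1284\right) + 34}{-28486 + 10661} = -2 + \frac{-11746 + 34}{-17825} = -2 - - \frac{11712}{17825} = -2 + \frac{11712}{17825} = - \frac{23938}{17825} \approx -1.3429$)
$\frac{1}{\left(86 + 127\right)^{2} + q} = \frac{1}{\left(86 + 127\right)^{2} - \frac{23938}{17825}} = \frac{1}{213^{2} - \frac{23938}{17825}} = \frac{1}{45369 - \frac{23938}{17825}} = \frac{1}{\frac{808678487}{17825}} = \frac{17825}{808678487}$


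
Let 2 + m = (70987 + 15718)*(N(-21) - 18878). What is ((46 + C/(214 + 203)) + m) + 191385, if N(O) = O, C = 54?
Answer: -227744044856/139 ≈ -1.6384e+9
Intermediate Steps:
m = -1638637797 (m = -2 + (70987 + 15718)*(-21 - 18878) = -2 + 86705*(-18899) = -2 - 1638637795 = -1638637797)
((46 + C/(214 + 203)) + m) + 191385 = ((46 + 54/(214 + 203)) - 1638637797) + 191385 = ((46 + 54/417) - 1638637797) + 191385 = ((46 + 54*(1/417)) - 1638637797) + 191385 = ((46 + 18/139) - 1638637797) + 191385 = (6412/139 - 1638637797) + 191385 = -227770647371/139 + 191385 = -227744044856/139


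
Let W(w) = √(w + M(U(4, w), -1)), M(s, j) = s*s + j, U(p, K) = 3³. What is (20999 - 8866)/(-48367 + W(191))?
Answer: -586836811/2339365770 - 12133*√919/2339365770 ≈ -0.25101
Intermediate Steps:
U(p, K) = 27
M(s, j) = j + s² (M(s, j) = s² + j = j + s²)
W(w) = √(728 + w) (W(w) = √(w + (-1 + 27²)) = √(w + (-1 + 729)) = √(w + 728) = √(728 + w))
(20999 - 8866)/(-48367 + W(191)) = (20999 - 8866)/(-48367 + √(728 + 191)) = 12133/(-48367 + √919)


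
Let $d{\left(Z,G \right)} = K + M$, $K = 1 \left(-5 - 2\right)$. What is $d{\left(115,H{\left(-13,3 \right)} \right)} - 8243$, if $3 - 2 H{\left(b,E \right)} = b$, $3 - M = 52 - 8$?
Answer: $-8291$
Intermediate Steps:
$K = -7$ ($K = 1 \left(-7\right) = -7$)
$M = -41$ ($M = 3 - \left(52 - 8\right) = 3 - 44 = -41$)
$H{\left(b,E \right)} = \frac{3}{2} - \frac{b}{2}$
$d{\left(Z,G \right)} = -48$ ($d{\left(Z,G \right)} = -7 - 41 = -48$)
$d{\left(115,H{\left(-13,3 \right)} \right)} - 8243 = -48 - 8243 = -8291$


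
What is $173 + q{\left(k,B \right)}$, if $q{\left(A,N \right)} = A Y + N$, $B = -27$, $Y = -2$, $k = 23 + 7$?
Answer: $86$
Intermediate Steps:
$k = 30$
$q{\left(A,N \right)} = N - 2 A$ ($q{\left(A,N \right)} = A \left(-2\right) + N = - 2 A + N = N - 2 A$)
$173 + q{\left(k,B \right)} = 173 - 87 = 86$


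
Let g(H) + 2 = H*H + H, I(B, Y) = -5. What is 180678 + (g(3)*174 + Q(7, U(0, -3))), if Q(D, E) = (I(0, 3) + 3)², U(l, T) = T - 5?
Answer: 182422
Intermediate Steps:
U(l, T) = -5 + T
Q(D, E) = 4 (Q(D, E) = (-5 + 3)² = (-2)² = 4)
g(H) = -2 + H + H² (g(H) = -2 + (H*H + H) = -2 + (H² + H) = -2 + (H + H²) = -2 + H + H²)
180678 + (g(3)*174 + Q(7, U(0, -3))) = 180678 + ((-2 + 3 + 3²)*174 + 4) = 180678 + ((-2 + 3 + 9)*174 + 4) = 180678 + (10*174 + 4) = 180678 + (1740 + 4) = 180678 + 1744 = 182422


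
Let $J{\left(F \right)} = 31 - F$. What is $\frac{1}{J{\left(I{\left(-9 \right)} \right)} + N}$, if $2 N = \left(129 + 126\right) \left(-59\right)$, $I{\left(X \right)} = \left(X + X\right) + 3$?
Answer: $- \frac{2}{14953} \approx -0.00013375$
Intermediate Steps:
$I{\left(X \right)} = 3 + 2 X$ ($I{\left(X \right)} = 2 X + 3 = 3 + 2 X$)
$N = - \frac{15045}{2}$ ($N = \frac{\left(129 + 126\right) \left(-59\right)}{2} = \frac{255 \left(-59\right)}{2} = \frac{1}{2} \left(-15045\right) = - \frac{15045}{2} \approx -7522.5$)
$\frac{1}{J{\left(I{\left(-9 \right)} \right)} + N} = \frac{1}{\left(31 - \left(3 + 2 \left(-9\right)\right)\right) - \frac{15045}{2}} = \frac{1}{\left(31 - \left(3 - 18\right)\right) - \frac{15045}{2}} = \frac{1}{\left(31 - -15\right) - \frac{15045}{2}} = \frac{1}{\left(31 + 15\right) - \frac{15045}{2}} = \frac{1}{46 - \frac{15045}{2}} = \frac{1}{- \frac{14953}{2}} = - \frac{2}{14953}$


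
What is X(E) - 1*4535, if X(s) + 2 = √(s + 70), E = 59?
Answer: -4537 + √129 ≈ -4525.6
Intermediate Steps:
X(s) = -2 + √(70 + s) (X(s) = -2 + √(s + 70) = -2 + √(70 + s))
X(E) - 1*4535 = (-2 + √(70 + 59)) - 1*4535 = (-2 + √129) - 4535 = -4537 + √129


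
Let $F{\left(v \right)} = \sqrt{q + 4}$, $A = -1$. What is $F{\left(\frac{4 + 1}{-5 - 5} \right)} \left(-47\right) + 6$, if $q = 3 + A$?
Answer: $6 - 47 \sqrt{6} \approx -109.13$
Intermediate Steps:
$q = 2$ ($q = 3 - 1 = 2$)
$F{\left(v \right)} = \sqrt{6}$ ($F{\left(v \right)} = \sqrt{2 + 4} = \sqrt{6}$)
$F{\left(\frac{4 + 1}{-5 - 5} \right)} \left(-47\right) + 6 = \sqrt{6} \left(-47\right) + 6 = - 47 \sqrt{6} + 6 = 6 - 47 \sqrt{6}$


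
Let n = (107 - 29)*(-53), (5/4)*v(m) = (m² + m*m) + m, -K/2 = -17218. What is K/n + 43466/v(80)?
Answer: -43785025/10649184 ≈ -4.1116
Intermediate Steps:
K = 34436 (K = -2*(-17218) = 34436)
v(m) = 4*m/5 + 8*m²/5 (v(m) = 4*((m² + m*m) + m)/5 = 4*((m² + m²) + m)/5 = 4*(2*m² + m)/5 = 4*(m + 2*m²)/5 = 4*m/5 + 8*m²/5)
n = -4134 (n = 78*(-53) = -4134)
K/n + 43466/v(80) = 34436/(-4134) + 43466/(((⅘)*80*(1 + 2*80))) = 34436*(-1/4134) + 43466/(((⅘)*80*(1 + 160))) = -17218/2067 + 43466/(((⅘)*80*161)) = -17218/2067 + 43466/10304 = -17218/2067 + 43466*(1/10304) = -17218/2067 + 21733/5152 = -43785025/10649184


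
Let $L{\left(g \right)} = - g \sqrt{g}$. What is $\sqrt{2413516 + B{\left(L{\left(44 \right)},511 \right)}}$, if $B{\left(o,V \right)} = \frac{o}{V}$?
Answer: $\frac{2 \sqrt{157554927859 - 11242 \sqrt{11}}}{511} \approx 1553.5$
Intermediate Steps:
$L{\left(g \right)} = - g^{\frac{3}{2}}$
$\sqrt{2413516 + B{\left(L{\left(44 \right)},511 \right)}} = \sqrt{2413516 + \frac{\left(-1\right) 44^{\frac{3}{2}}}{511}} = \sqrt{2413516 + - 88 \sqrt{11} \cdot \frac{1}{511}} = \sqrt{2413516 - \frac{88 \sqrt{11}}{511}}$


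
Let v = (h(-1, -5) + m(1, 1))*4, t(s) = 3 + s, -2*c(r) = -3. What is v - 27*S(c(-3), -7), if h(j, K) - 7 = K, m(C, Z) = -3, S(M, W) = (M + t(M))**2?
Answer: -976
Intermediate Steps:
c(r) = 3/2 (c(r) = -1/2*(-3) = 3/2)
S(M, W) = (3 + 2*M)**2 (S(M, W) = (M + (3 + M))**2 = (3 + 2*M)**2)
h(j, K) = 7 + K
v = -4 (v = ((7 - 5) - 3)*4 = (2 - 3)*4 = -1*4 = -4)
v - 27*S(c(-3), -7) = -4 - 27*(3 + 2*(3/2))**2 = -4 - 27*(3 + 3)**2 = -4 - 27*6**2 = -4 - 27*36 = -4 - 972 = -976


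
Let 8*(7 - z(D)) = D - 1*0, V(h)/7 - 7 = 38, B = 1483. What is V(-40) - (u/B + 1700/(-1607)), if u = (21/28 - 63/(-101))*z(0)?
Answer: 304295895265/962805124 ≈ 316.05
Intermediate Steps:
V(h) = 315 (V(h) = 49 + 7*38 = 49 + 266 = 315)
z(D) = 7 - D/8 (z(D) = 7 - (D - 1*0)/8 = 7 - (D + 0)/8 = 7 - D/8)
u = 3885/404 (u = (21/28 - 63/(-101))*(7 - 1/8*0) = (21*(1/28) - 63*(-1/101))*(7 + 0) = (3/4 + 63/101)*7 = (555/404)*7 = 3885/404 ≈ 9.6163)
V(-40) - (u/B + 1700/(-1607)) = 315 - ((3885/404)/1483 + 1700/(-1607)) = 315 - ((3885/404)*(1/1483) + 1700*(-1/1607)) = 315 - (3885/599132 - 1700/1607) = 315 - 1*(-1012281205/962805124) = 315 + 1012281205/962805124 = 304295895265/962805124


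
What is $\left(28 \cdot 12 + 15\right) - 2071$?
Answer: $-1720$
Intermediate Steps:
$\left(28 \cdot 12 + 15\right) - 2071 = \left(336 + 15\right) - 2071 = 351 - 2071 = -1720$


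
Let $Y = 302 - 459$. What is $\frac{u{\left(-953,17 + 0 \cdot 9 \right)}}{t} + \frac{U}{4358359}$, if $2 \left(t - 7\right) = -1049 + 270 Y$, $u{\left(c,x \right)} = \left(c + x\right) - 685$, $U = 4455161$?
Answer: $\frac{207595166303}{189261739575} \approx 1.0969$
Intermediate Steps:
$u{\left(c,x \right)} = -685 + c + x$
$Y = -157$
$t = - \frac{43425}{2}$ ($t = 7 + \frac{-1049 + 270 \left(-157\right)}{2} = 7 + \frac{-1049 - 42390}{2} = 7 + \frac{1}{2} \left(-43439\right) = 7 - \frac{43439}{2} = - \frac{43425}{2} \approx -21713.0$)
$\frac{u{\left(-953,17 + 0 \cdot 9 \right)}}{t} + \frac{U}{4358359} = \frac{-685 - 953 + \left(17 + 0 \cdot 9\right)}{- \frac{43425}{2}} + \frac{4455161}{4358359} = \left(-685 - 953 + \left(17 + 0\right)\right) \left(- \frac{2}{43425}\right) + 4455161 \cdot \frac{1}{4358359} = \left(-685 - 953 + 17\right) \left(- \frac{2}{43425}\right) + \frac{4455161}{4358359} = \left(-1621\right) \left(- \frac{2}{43425}\right) + \frac{4455161}{4358359} = \frac{3242}{43425} + \frac{4455161}{4358359} = \frac{207595166303}{189261739575}$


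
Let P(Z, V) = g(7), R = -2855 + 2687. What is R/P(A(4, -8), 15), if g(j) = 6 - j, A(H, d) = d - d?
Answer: 168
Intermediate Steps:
A(H, d) = 0
R = -168
P(Z, V) = -1 (P(Z, V) = 6 - 1*7 = 6 - 7 = -1)
R/P(A(4, -8), 15) = -168/(-1) = -168*(-1) = 168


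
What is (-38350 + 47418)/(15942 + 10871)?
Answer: 9068/26813 ≈ 0.33819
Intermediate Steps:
(-38350 + 47418)/(15942 + 10871) = 9068/26813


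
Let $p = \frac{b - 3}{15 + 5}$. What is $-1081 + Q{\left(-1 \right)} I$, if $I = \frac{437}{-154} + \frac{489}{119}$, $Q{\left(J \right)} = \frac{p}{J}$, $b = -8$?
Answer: $- \frac{5142231}{4760} \approx -1080.3$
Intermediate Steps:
$p = - \frac{11}{20}$ ($p = \frac{-8 - 3}{15 + 5} = - \frac{11}{20} \approx -0.55$)
$Q{\left(J \right)} = - \frac{11}{20 J}$
$I = \frac{3329}{2618}$ ($I = 437 \left(- \frac{1}{154}\right) + 489 \cdot \frac{1}{119} = - \frac{437}{154} + \frac{489}{119} = \frac{3329}{2618} \approx 1.2716$)
$-1081 + Q{\left(-1 \right)} I = -1081 + - \frac{11}{20 \left(-1\right)} \frac{3329}{2618} = -1081 + \left(- \frac{11}{20}\right) \left(-1\right) \frac{3329}{2618} = -1081 + \frac{11}{20} \cdot \frac{3329}{2618} = -1081 + \frac{3329}{4760} = - \frac{5142231}{4760}$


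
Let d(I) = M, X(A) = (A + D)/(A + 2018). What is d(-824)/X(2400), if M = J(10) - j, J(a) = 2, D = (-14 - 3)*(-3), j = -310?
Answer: 459472/817 ≈ 562.39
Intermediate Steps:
D = 51 (D = -17*(-3) = 51)
X(A) = (51 + A)/(2018 + A) (X(A) = (A + 51)/(A + 2018) = (51 + A)/(2018 + A))
M = 312 (M = 2 - 1*(-310) = 2 + 310 = 312)
d(I) = 312
d(-824)/X(2400) = 312/(((51 + 2400)/(2018 + 2400))) = 312/((2451/4418)) = 312/(((1/4418)*2451)) = 312/(2451/4418) = 312*(4418/2451) = 459472/817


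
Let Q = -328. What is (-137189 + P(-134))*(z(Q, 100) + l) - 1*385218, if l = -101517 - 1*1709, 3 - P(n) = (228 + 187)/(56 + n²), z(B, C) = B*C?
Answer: 56018763217701/3002 ≈ 1.8660e+10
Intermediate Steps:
P(n) = 3 - 415/(56 + n²) (P(n) = 3 - (228 + 187)/(56 + n²) = 3 - 415/(56 + n²))
l = -103226 (l = -101517 - 1709 = -103226)
(-137189 + P(-134))*(z(Q, 100) + l) - 1*385218 = (-137189 + (-247 + 3*(-134)²)/(56 + (-134)²))*(-328*100 - 103226) - 1*385218 = (-137189 + (-247 + 3*17956)/(56 + 17956))*(-32800 - 103226) - 385218 = (-137189 + (-247 + 53868)/18012)*(-136026) - 385218 = (-137189 + (1/18012)*53621)*(-136026) - 385218 = (-137189 + 53621/18012)*(-136026) - 385218 = -2470994647/18012*(-136026) - 385218 = 56019919642137/3002 - 385218 = 56018763217701/3002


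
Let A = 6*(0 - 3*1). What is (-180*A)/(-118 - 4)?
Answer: -1620/61 ≈ -26.557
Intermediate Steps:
A = -18 (A = 6*(0 - 3) = 6*(-3) = -18)
(-180*A)/(-118 - 4) = (-180*(-18))/(-118 - 4) = 3240/(-122) = 3240*(-1/122) = -1620/61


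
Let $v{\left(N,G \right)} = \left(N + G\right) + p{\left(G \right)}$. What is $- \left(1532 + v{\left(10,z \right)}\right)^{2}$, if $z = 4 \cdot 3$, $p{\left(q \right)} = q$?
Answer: $-2452356$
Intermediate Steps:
$z = 12$
$v{\left(N,G \right)} = N + 2 G$ ($v{\left(N,G \right)} = \left(N + G\right) + G = \left(G + N\right) + G = N + 2 G$)
$- \left(1532 + v{\left(10,z \right)}\right)^{2} = - \left(1532 + \left(10 + 2 \cdot 12\right)\right)^{2} = - \left(1532 + \left(10 + 24\right)\right)^{2} = - \left(1532 + 34\right)^{2} = - 1566^{2} = \left(-1\right) 2452356 = -2452356$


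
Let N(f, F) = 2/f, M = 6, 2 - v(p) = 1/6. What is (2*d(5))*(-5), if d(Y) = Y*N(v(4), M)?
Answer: -600/11 ≈ -54.545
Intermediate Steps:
v(p) = 11/6 (v(p) = 2 - 1/6 = 11/6)
d(Y) = 12*Y/11 (d(Y) = Y*(2/(11/6)) = Y*(2*(6/11)) = Y*(12/11) = 12*Y/11)
(2*d(5))*(-5) = (2*((12/11)*5))*(-5) = (2*(60/11))*(-5) = (120/11)*(-5) = -600/11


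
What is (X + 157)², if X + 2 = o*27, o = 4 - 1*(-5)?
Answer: 158404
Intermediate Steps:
o = 9 (o = 4 + 5 = 9)
X = 241 (X = -2 + 9*27 = -2 + 243 = 241)
(X + 157)² = (241 + 157)² = 398² = 158404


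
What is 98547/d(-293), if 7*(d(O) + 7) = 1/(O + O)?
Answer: -404239794/28715 ≈ -14078.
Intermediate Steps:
d(O) = -7 + 1/(14*O) (d(O) = -7 + 1/(7*(O + O)) = -7 + 1/(7*((2*O))) = -7 + (1/(2*O))/7 = -7 + 1/(14*O))
98547/d(-293) = 98547/(-7 + (1/14)/(-293)) = 98547/(-7 + (1/14)*(-1/293)) = 98547/(-7 - 1/4102) = 98547/(-28715/4102) = 98547*(-4102/28715) = -404239794/28715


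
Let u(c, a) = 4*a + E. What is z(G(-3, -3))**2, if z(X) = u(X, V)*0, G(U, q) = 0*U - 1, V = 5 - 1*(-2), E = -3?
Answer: 0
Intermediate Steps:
V = 7 (V = 5 + 2 = 7)
G(U, q) = -1 (G(U, q) = 0 - 1 = -1)
u(c, a) = -3 + 4*a (u(c, a) = 4*a - 3 = -3 + 4*a)
z(X) = 0 (z(X) = (-3 + 4*7)*0 = (-3 + 28)*0 = 25*0 = 0)
z(G(-3, -3))**2 = 0**2 = 0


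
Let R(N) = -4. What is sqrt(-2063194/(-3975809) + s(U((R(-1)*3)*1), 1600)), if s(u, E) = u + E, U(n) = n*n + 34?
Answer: 2*sqrt(7028287643710291)/3975809 ≈ 42.172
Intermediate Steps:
U(n) = 34 + n**2 (U(n) = n**2 + 34 = 34 + n**2)
s(u, E) = E + u
sqrt(-2063194/(-3975809) + s(U((R(-1)*3)*1), 1600)) = sqrt(-2063194/(-3975809) + (1600 + (34 + (-4*3*1)**2))) = sqrt(-2063194*(-1/3975809) + (1600 + (34 + (-12*1)**2))) = sqrt(2063194/3975809 + (1600 + (34 + (-12)**2))) = sqrt(2063194/3975809 + (1600 + (34 + 144))) = sqrt(2063194/3975809 + (1600 + 178)) = sqrt(2063194/3975809 + 1778) = sqrt(7071051596/3975809) = 2*sqrt(7028287643710291)/3975809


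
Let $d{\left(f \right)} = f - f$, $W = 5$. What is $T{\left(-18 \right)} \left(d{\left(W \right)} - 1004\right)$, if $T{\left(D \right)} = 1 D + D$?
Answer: $36144$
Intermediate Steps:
$d{\left(f \right)} = 0$
$T{\left(D \right)} = 2 D$ ($T{\left(D \right)} = D + D = 2 D$)
$T{\left(-18 \right)} \left(d{\left(W \right)} - 1004\right) = 2 \left(-18\right) \left(0 - 1004\right) = \left(-36\right) \left(-1004\right) = 36144$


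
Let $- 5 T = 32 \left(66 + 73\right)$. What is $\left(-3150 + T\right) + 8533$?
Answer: $\frac{22467}{5} \approx 4493.4$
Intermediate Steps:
$T = - \frac{4448}{5}$ ($T = - \frac{32 \left(66 + 73\right)}{5} = - \frac{32 \cdot 139}{5} = \left(- \frac{1}{5}\right) 4448 = - \frac{4448}{5} \approx -889.6$)
$\left(-3150 + T\right) + 8533 = \left(-3150 - \frac{4448}{5}\right) + 8533 = - \frac{20198}{5} + 8533 = \frac{22467}{5}$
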